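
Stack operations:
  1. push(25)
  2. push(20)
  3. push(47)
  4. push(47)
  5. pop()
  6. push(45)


push(25) -> [25]
push(20) -> [25, 20]
push(47) -> [25, 20, 47]
push(47) -> [25, 20, 47, 47]
pop()->47, [25, 20, 47]
push(45) -> [25, 20, 47, 45]

Final stack: [25, 20, 47, 45]


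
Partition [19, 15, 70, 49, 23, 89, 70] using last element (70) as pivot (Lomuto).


Pivot: 70
  19 <= 70: advance i (no swap)
  15 <= 70: advance i (no swap)
  70 <= 70: advance i (no swap)
  49 <= 70: advance i (no swap)
  23 <= 70: advance i (no swap)
Place pivot at 5: [19, 15, 70, 49, 23, 70, 89]

Partitioned: [19, 15, 70, 49, 23, 70, 89]


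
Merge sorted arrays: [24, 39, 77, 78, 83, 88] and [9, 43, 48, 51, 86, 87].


Take 9 from B
Take 24 from A
Take 39 from A
Take 43 from B
Take 48 from B
Take 51 from B
Take 77 from A
Take 78 from A
Take 83 from A
Take 86 from B
Take 87 from B

Merged: [9, 24, 39, 43, 48, 51, 77, 78, 83, 86, 87, 88]


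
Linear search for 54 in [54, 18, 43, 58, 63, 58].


i=0: 54==54 found!

Found at 0, 1 comps


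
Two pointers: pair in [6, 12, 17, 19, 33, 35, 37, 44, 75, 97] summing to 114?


lo=0(6)+hi=9(97)=103
lo=1(12)+hi=9(97)=109
lo=2(17)+hi=9(97)=114

Yes: 17+97=114


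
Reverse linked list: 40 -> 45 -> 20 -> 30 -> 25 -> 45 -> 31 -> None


Step 1: curr=40, set curr.next=prev(None) | reversed so far: 40
Step 2: curr=45, set curr.next=prev(40) | reversed so far: 45 -> 40
Step 3: curr=20, set curr.next=prev(45) | reversed so far: 20 -> 45 -> 40
Step 4: curr=30, set curr.next=prev(20) | reversed so far: 30 -> 20 -> 45 -> 40
Step 5: curr=25, set curr.next=prev(30) | reversed so far: 25 -> 30 -> 20 -> 45 -> 40
Step 6: curr=45, set curr.next=prev(25) | reversed so far: 45 -> 25 -> 30 -> 20 -> 45 -> 40
Step 7: curr=31, set curr.next=prev(45) | reversed so far: 31 -> 45 -> 25 -> 30 -> 20 -> 45 -> 40

31 -> 45 -> 25 -> 30 -> 20 -> 45 -> 40 -> None


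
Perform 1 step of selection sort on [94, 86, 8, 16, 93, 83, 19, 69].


Initial: [94, 86, 8, 16, 93, 83, 19, 69]
Step 1: min=8 at 2
  Swap: [8, 86, 94, 16, 93, 83, 19, 69]

After 1 step: [8, 86, 94, 16, 93, 83, 19, 69]


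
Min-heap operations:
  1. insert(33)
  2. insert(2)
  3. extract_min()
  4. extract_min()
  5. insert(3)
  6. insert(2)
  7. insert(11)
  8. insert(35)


insert(33) -> [33]
insert(2) -> [2, 33]
extract_min()->2, [33]
extract_min()->33, []
insert(3) -> [3]
insert(2) -> [2, 3]
insert(11) -> [2, 3, 11]
insert(35) -> [2, 3, 11, 35]

Final heap: [2, 3, 11, 35]


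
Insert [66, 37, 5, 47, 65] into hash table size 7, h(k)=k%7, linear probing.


Insert 66: h=3 -> slot 3
Insert 37: h=2 -> slot 2
Insert 5: h=5 -> slot 5
Insert 47: h=5, 1 probes -> slot 6
Insert 65: h=2, 2 probes -> slot 4

Table: [None, None, 37, 66, 65, 5, 47]


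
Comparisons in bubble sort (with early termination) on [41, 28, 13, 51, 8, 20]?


Algorithm: bubble sort (with early termination)
Input: [41, 28, 13, 51, 8, 20]
Sorted: [8, 13, 20, 28, 41, 51]

15


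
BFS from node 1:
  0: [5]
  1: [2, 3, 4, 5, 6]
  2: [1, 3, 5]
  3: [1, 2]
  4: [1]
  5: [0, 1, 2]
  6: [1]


Visit 1, enqueue [2, 3, 4, 5, 6]
Visit 2, enqueue []
Visit 3, enqueue []
Visit 4, enqueue []
Visit 5, enqueue [0]
Visit 6, enqueue []
Visit 0, enqueue []

BFS order: [1, 2, 3, 4, 5, 6, 0]


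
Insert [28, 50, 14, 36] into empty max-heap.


Insert 28: [28]
Insert 50: [50, 28]
Insert 14: [50, 28, 14]
Insert 36: [50, 36, 14, 28]

Final heap: [50, 36, 14, 28]


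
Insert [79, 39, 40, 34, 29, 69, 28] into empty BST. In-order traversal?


Insert 79: root
Insert 39: L from 79
Insert 40: L from 79 -> R from 39
Insert 34: L from 79 -> L from 39
Insert 29: L from 79 -> L from 39 -> L from 34
Insert 69: L from 79 -> R from 39 -> R from 40
Insert 28: L from 79 -> L from 39 -> L from 34 -> L from 29

In-order: [28, 29, 34, 39, 40, 69, 79]


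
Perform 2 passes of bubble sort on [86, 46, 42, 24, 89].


Initial: [86, 46, 42, 24, 89]
Pass 1: [46, 42, 24, 86, 89] (3 swaps)
Pass 2: [42, 24, 46, 86, 89] (2 swaps)

After 2 passes: [42, 24, 46, 86, 89]


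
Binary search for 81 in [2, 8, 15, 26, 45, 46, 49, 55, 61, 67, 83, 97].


Step 1: lo=0, hi=11, mid=5, val=46
Step 2: lo=6, hi=11, mid=8, val=61
Step 3: lo=9, hi=11, mid=10, val=83
Step 4: lo=9, hi=9, mid=9, val=67

Not found


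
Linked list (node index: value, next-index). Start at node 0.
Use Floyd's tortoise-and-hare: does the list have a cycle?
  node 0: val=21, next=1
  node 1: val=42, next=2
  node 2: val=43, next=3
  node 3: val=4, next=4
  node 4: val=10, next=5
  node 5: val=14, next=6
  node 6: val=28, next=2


Floyd's tortoise (slow, +1) and hare (fast, +2):
  init: slow=0, fast=0
  step 1: slow=1, fast=2
  step 2: slow=2, fast=4
  step 3: slow=3, fast=6
  step 4: slow=4, fast=3
  step 5: slow=5, fast=5
  slow == fast at node 5: cycle detected

Cycle: yes


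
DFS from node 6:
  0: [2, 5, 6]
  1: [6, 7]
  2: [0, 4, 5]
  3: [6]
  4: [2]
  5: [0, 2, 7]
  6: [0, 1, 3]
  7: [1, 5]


Visit 6, push [3, 1, 0]
Visit 0, push [5, 2]
Visit 2, push [5, 4]
Visit 4, push []
Visit 5, push [7]
Visit 7, push [1]
Visit 1, push []
Visit 3, push []

DFS order: [6, 0, 2, 4, 5, 7, 1, 3]


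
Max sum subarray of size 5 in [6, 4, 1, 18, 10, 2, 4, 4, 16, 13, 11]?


[0:5]: 39
[1:6]: 35
[2:7]: 35
[3:8]: 38
[4:9]: 36
[5:10]: 39
[6:11]: 48

Max: 48 at [6:11]


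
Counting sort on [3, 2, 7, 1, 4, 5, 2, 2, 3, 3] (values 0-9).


Input: [3, 2, 7, 1, 4, 5, 2, 2, 3, 3]
Counts: [0, 1, 3, 3, 1, 1, 0, 1, 0, 0]

Sorted: [1, 2, 2, 2, 3, 3, 3, 4, 5, 7]


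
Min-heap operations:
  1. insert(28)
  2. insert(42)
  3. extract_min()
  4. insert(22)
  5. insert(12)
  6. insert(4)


insert(28) -> [28]
insert(42) -> [28, 42]
extract_min()->28, [42]
insert(22) -> [22, 42]
insert(12) -> [12, 42, 22]
insert(4) -> [4, 12, 22, 42]

Final heap: [4, 12, 22, 42]


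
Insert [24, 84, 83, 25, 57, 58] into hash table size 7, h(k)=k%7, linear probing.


Insert 24: h=3 -> slot 3
Insert 84: h=0 -> slot 0
Insert 83: h=6 -> slot 6
Insert 25: h=4 -> slot 4
Insert 57: h=1 -> slot 1
Insert 58: h=2 -> slot 2

Table: [84, 57, 58, 24, 25, None, 83]


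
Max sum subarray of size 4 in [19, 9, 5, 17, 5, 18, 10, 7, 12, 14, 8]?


[0:4]: 50
[1:5]: 36
[2:6]: 45
[3:7]: 50
[4:8]: 40
[5:9]: 47
[6:10]: 43
[7:11]: 41

Max: 50 at [0:4]


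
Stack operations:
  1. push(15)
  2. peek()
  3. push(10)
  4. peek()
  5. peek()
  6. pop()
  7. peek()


push(15) -> [15]
peek()->15
push(10) -> [15, 10]
peek()->10
peek()->10
pop()->10, [15]
peek()->15

Final stack: [15]


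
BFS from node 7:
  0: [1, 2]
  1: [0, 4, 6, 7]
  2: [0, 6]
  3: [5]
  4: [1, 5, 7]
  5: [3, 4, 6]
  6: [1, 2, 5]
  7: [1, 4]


Visit 7, enqueue [1, 4]
Visit 1, enqueue [0, 6]
Visit 4, enqueue [5]
Visit 0, enqueue [2]
Visit 6, enqueue []
Visit 5, enqueue [3]
Visit 2, enqueue []
Visit 3, enqueue []

BFS order: [7, 1, 4, 0, 6, 5, 2, 3]


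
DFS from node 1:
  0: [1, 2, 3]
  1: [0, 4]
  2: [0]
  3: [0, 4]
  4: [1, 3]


Visit 1, push [4, 0]
Visit 0, push [3, 2]
Visit 2, push []
Visit 3, push [4]
Visit 4, push []

DFS order: [1, 0, 2, 3, 4]


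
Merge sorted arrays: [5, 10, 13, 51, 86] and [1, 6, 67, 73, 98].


Take 1 from B
Take 5 from A
Take 6 from B
Take 10 from A
Take 13 from A
Take 51 from A
Take 67 from B
Take 73 from B
Take 86 from A

Merged: [1, 5, 6, 10, 13, 51, 67, 73, 86, 98]


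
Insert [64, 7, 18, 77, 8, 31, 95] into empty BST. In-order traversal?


Insert 64: root
Insert 7: L from 64
Insert 18: L from 64 -> R from 7
Insert 77: R from 64
Insert 8: L from 64 -> R from 7 -> L from 18
Insert 31: L from 64 -> R from 7 -> R from 18
Insert 95: R from 64 -> R from 77

In-order: [7, 8, 18, 31, 64, 77, 95]


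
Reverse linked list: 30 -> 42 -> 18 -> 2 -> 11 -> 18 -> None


Step 1: curr=30, set curr.next=prev(None) | reversed so far: 30
Step 2: curr=42, set curr.next=prev(30) | reversed so far: 42 -> 30
Step 3: curr=18, set curr.next=prev(42) | reversed so far: 18 -> 42 -> 30
Step 4: curr=2, set curr.next=prev(18) | reversed so far: 2 -> 18 -> 42 -> 30
Step 5: curr=11, set curr.next=prev(2) | reversed so far: 11 -> 2 -> 18 -> 42 -> 30
Step 6: curr=18, set curr.next=prev(11) | reversed so far: 18 -> 11 -> 2 -> 18 -> 42 -> 30

18 -> 11 -> 2 -> 18 -> 42 -> 30 -> None


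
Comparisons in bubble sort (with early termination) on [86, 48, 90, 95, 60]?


Algorithm: bubble sort (with early termination)
Input: [86, 48, 90, 95, 60]
Sorted: [48, 60, 86, 90, 95]

10


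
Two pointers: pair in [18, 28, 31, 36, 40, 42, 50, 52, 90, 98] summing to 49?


lo=0(18)+hi=9(98)=116
lo=0(18)+hi=8(90)=108
lo=0(18)+hi=7(52)=70
lo=0(18)+hi=6(50)=68
lo=0(18)+hi=5(42)=60
lo=0(18)+hi=4(40)=58
lo=0(18)+hi=3(36)=54
lo=0(18)+hi=2(31)=49

Yes: 18+31=49


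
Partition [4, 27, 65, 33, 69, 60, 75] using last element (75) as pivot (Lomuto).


Pivot: 75
  4 <= 75: advance i (no swap)
  27 <= 75: advance i (no swap)
  65 <= 75: advance i (no swap)
  33 <= 75: advance i (no swap)
  69 <= 75: advance i (no swap)
  60 <= 75: advance i (no swap)
Place pivot at 6: [4, 27, 65, 33, 69, 60, 75]

Partitioned: [4, 27, 65, 33, 69, 60, 75]


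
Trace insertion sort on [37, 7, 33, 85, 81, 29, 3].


Initial: [37, 7, 33, 85, 81, 29, 3]
Insert 7: [7, 37, 33, 85, 81, 29, 3]
Insert 33: [7, 33, 37, 85, 81, 29, 3]
Insert 85: [7, 33, 37, 85, 81, 29, 3]
Insert 81: [7, 33, 37, 81, 85, 29, 3]
Insert 29: [7, 29, 33, 37, 81, 85, 3]
Insert 3: [3, 7, 29, 33, 37, 81, 85]

Sorted: [3, 7, 29, 33, 37, 81, 85]


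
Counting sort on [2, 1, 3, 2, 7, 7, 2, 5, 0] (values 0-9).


Input: [2, 1, 3, 2, 7, 7, 2, 5, 0]
Counts: [1, 1, 3, 1, 0, 1, 0, 2, 0, 0]

Sorted: [0, 1, 2, 2, 2, 3, 5, 7, 7]


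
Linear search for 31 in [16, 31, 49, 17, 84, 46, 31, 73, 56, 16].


i=0: 16!=31
i=1: 31==31 found!

Found at 1, 2 comps


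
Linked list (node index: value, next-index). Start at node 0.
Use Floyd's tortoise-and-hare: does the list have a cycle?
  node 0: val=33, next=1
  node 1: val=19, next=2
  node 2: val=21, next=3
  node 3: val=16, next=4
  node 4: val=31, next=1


Floyd's tortoise (slow, +1) and hare (fast, +2):
  init: slow=0, fast=0
  step 1: slow=1, fast=2
  step 2: slow=2, fast=4
  step 3: slow=3, fast=2
  step 4: slow=4, fast=4
  slow == fast at node 4: cycle detected

Cycle: yes


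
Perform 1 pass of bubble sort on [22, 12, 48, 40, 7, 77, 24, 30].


Initial: [22, 12, 48, 40, 7, 77, 24, 30]
Pass 1: [12, 22, 40, 7, 48, 24, 30, 77] (5 swaps)

After 1 pass: [12, 22, 40, 7, 48, 24, 30, 77]


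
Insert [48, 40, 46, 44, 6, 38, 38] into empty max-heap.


Insert 48: [48]
Insert 40: [48, 40]
Insert 46: [48, 40, 46]
Insert 44: [48, 44, 46, 40]
Insert 6: [48, 44, 46, 40, 6]
Insert 38: [48, 44, 46, 40, 6, 38]
Insert 38: [48, 44, 46, 40, 6, 38, 38]

Final heap: [48, 44, 46, 40, 6, 38, 38]


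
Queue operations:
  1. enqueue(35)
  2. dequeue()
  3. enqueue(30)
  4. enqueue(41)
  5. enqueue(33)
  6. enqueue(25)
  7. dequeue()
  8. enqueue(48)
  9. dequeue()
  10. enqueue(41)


enqueue(35) -> [35]
dequeue()->35, []
enqueue(30) -> [30]
enqueue(41) -> [30, 41]
enqueue(33) -> [30, 41, 33]
enqueue(25) -> [30, 41, 33, 25]
dequeue()->30, [41, 33, 25]
enqueue(48) -> [41, 33, 25, 48]
dequeue()->41, [33, 25, 48]
enqueue(41) -> [33, 25, 48, 41]

Final queue: [33, 25, 48, 41]


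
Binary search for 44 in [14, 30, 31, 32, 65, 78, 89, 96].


Step 1: lo=0, hi=7, mid=3, val=32
Step 2: lo=4, hi=7, mid=5, val=78
Step 3: lo=4, hi=4, mid=4, val=65

Not found


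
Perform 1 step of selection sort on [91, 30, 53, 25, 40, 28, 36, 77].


Initial: [91, 30, 53, 25, 40, 28, 36, 77]
Step 1: min=25 at 3
  Swap: [25, 30, 53, 91, 40, 28, 36, 77]

After 1 step: [25, 30, 53, 91, 40, 28, 36, 77]


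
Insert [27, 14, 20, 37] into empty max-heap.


Insert 27: [27]
Insert 14: [27, 14]
Insert 20: [27, 14, 20]
Insert 37: [37, 27, 20, 14]

Final heap: [37, 27, 20, 14]


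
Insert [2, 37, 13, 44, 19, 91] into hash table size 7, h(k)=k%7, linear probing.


Insert 2: h=2 -> slot 2
Insert 37: h=2, 1 probes -> slot 3
Insert 13: h=6 -> slot 6
Insert 44: h=2, 2 probes -> slot 4
Insert 19: h=5 -> slot 5
Insert 91: h=0 -> slot 0

Table: [91, None, 2, 37, 44, 19, 13]


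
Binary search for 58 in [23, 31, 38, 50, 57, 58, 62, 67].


Step 1: lo=0, hi=7, mid=3, val=50
Step 2: lo=4, hi=7, mid=5, val=58

Found at index 5


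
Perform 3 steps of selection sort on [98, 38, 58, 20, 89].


Initial: [98, 38, 58, 20, 89]
Step 1: min=20 at 3
  Swap: [20, 38, 58, 98, 89]
Step 2: min=38 at 1
  Swap: [20, 38, 58, 98, 89]
Step 3: min=58 at 2
  Swap: [20, 38, 58, 98, 89]

After 3 steps: [20, 38, 58, 98, 89]


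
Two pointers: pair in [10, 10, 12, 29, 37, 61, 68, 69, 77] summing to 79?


lo=0(10)+hi=8(77)=87
lo=0(10)+hi=7(69)=79

Yes: 10+69=79


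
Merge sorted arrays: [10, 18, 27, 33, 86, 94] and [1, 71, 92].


Take 1 from B
Take 10 from A
Take 18 from A
Take 27 from A
Take 33 from A
Take 71 from B
Take 86 from A
Take 92 from B

Merged: [1, 10, 18, 27, 33, 71, 86, 92, 94]


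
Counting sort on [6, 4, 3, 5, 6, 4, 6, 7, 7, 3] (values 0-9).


Input: [6, 4, 3, 5, 6, 4, 6, 7, 7, 3]
Counts: [0, 0, 0, 2, 2, 1, 3, 2, 0, 0]

Sorted: [3, 3, 4, 4, 5, 6, 6, 6, 7, 7]


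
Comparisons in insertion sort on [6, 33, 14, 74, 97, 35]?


Algorithm: insertion sort
Input: [6, 33, 14, 74, 97, 35]
Sorted: [6, 14, 33, 35, 74, 97]

8


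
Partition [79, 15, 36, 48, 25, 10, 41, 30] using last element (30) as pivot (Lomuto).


Pivot: 30
  15 <= 30: swap -> [15, 79, 36, 48, 25, 10, 41, 30]
  25 <= 30: swap -> [15, 25, 36, 48, 79, 10, 41, 30]
  10 <= 30: swap -> [15, 25, 10, 48, 79, 36, 41, 30]
Place pivot at 3: [15, 25, 10, 30, 79, 36, 41, 48]

Partitioned: [15, 25, 10, 30, 79, 36, 41, 48]


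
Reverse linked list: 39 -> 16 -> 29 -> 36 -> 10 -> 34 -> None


Step 1: curr=39, set curr.next=prev(None) | reversed so far: 39
Step 2: curr=16, set curr.next=prev(39) | reversed so far: 16 -> 39
Step 3: curr=29, set curr.next=prev(16) | reversed so far: 29 -> 16 -> 39
Step 4: curr=36, set curr.next=prev(29) | reversed so far: 36 -> 29 -> 16 -> 39
Step 5: curr=10, set curr.next=prev(36) | reversed so far: 10 -> 36 -> 29 -> 16 -> 39
Step 6: curr=34, set curr.next=prev(10) | reversed so far: 34 -> 10 -> 36 -> 29 -> 16 -> 39

34 -> 10 -> 36 -> 29 -> 16 -> 39 -> None


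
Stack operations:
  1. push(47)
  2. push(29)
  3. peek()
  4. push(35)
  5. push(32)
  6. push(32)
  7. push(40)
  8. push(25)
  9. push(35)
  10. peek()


push(47) -> [47]
push(29) -> [47, 29]
peek()->29
push(35) -> [47, 29, 35]
push(32) -> [47, 29, 35, 32]
push(32) -> [47, 29, 35, 32, 32]
push(40) -> [47, 29, 35, 32, 32, 40]
push(25) -> [47, 29, 35, 32, 32, 40, 25]
push(35) -> [47, 29, 35, 32, 32, 40, 25, 35]
peek()->35

Final stack: [47, 29, 35, 32, 32, 40, 25, 35]


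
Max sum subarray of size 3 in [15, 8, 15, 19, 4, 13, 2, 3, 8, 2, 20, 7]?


[0:3]: 38
[1:4]: 42
[2:5]: 38
[3:6]: 36
[4:7]: 19
[5:8]: 18
[6:9]: 13
[7:10]: 13
[8:11]: 30
[9:12]: 29

Max: 42 at [1:4]


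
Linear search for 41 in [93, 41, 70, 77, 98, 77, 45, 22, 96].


i=0: 93!=41
i=1: 41==41 found!

Found at 1, 2 comps


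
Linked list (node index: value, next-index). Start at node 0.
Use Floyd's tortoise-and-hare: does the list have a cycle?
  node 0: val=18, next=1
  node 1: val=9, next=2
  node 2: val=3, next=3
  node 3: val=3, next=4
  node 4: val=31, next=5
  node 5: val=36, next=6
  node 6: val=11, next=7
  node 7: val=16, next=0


Floyd's tortoise (slow, +1) and hare (fast, +2):
  init: slow=0, fast=0
  step 1: slow=1, fast=2
  step 2: slow=2, fast=4
  step 3: slow=3, fast=6
  step 4: slow=4, fast=0
  step 5: slow=5, fast=2
  step 6: slow=6, fast=4
  step 7: slow=7, fast=6
  step 8: slow=0, fast=0
  slow == fast at node 0: cycle detected

Cycle: yes


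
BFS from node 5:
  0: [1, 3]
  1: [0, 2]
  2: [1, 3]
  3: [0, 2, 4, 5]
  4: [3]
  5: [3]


Visit 5, enqueue [3]
Visit 3, enqueue [0, 2, 4]
Visit 0, enqueue [1]
Visit 2, enqueue []
Visit 4, enqueue []
Visit 1, enqueue []

BFS order: [5, 3, 0, 2, 4, 1]


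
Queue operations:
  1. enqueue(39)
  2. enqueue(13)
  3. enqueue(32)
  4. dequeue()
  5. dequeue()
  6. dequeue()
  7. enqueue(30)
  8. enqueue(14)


enqueue(39) -> [39]
enqueue(13) -> [39, 13]
enqueue(32) -> [39, 13, 32]
dequeue()->39, [13, 32]
dequeue()->13, [32]
dequeue()->32, []
enqueue(30) -> [30]
enqueue(14) -> [30, 14]

Final queue: [30, 14]


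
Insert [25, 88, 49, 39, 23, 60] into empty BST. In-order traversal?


Insert 25: root
Insert 88: R from 25
Insert 49: R from 25 -> L from 88
Insert 39: R from 25 -> L from 88 -> L from 49
Insert 23: L from 25
Insert 60: R from 25 -> L from 88 -> R from 49

In-order: [23, 25, 39, 49, 60, 88]


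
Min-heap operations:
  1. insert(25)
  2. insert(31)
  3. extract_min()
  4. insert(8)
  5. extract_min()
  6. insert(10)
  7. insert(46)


insert(25) -> [25]
insert(31) -> [25, 31]
extract_min()->25, [31]
insert(8) -> [8, 31]
extract_min()->8, [31]
insert(10) -> [10, 31]
insert(46) -> [10, 31, 46]

Final heap: [10, 31, 46]


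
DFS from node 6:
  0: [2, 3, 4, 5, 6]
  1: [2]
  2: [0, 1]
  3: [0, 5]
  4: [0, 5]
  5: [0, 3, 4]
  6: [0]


Visit 6, push [0]
Visit 0, push [5, 4, 3, 2]
Visit 2, push [1]
Visit 1, push []
Visit 3, push [5]
Visit 5, push [4]
Visit 4, push []

DFS order: [6, 0, 2, 1, 3, 5, 4]


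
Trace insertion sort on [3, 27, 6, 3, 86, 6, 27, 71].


Initial: [3, 27, 6, 3, 86, 6, 27, 71]
Insert 27: [3, 27, 6, 3, 86, 6, 27, 71]
Insert 6: [3, 6, 27, 3, 86, 6, 27, 71]
Insert 3: [3, 3, 6, 27, 86, 6, 27, 71]
Insert 86: [3, 3, 6, 27, 86, 6, 27, 71]
Insert 6: [3, 3, 6, 6, 27, 86, 27, 71]
Insert 27: [3, 3, 6, 6, 27, 27, 86, 71]
Insert 71: [3, 3, 6, 6, 27, 27, 71, 86]

Sorted: [3, 3, 6, 6, 27, 27, 71, 86]


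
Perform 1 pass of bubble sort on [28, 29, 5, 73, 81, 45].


Initial: [28, 29, 5, 73, 81, 45]
Pass 1: [28, 5, 29, 73, 45, 81] (2 swaps)

After 1 pass: [28, 5, 29, 73, 45, 81]


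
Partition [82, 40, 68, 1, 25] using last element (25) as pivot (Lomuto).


Pivot: 25
  1 <= 25: swap -> [1, 40, 68, 82, 25]
Place pivot at 1: [1, 25, 68, 82, 40]

Partitioned: [1, 25, 68, 82, 40]


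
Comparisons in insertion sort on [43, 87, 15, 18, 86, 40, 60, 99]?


Algorithm: insertion sort
Input: [43, 87, 15, 18, 86, 40, 60, 99]
Sorted: [15, 18, 40, 43, 60, 86, 87, 99]

16


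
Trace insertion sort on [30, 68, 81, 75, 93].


Initial: [30, 68, 81, 75, 93]
Insert 68: [30, 68, 81, 75, 93]
Insert 81: [30, 68, 81, 75, 93]
Insert 75: [30, 68, 75, 81, 93]
Insert 93: [30, 68, 75, 81, 93]

Sorted: [30, 68, 75, 81, 93]


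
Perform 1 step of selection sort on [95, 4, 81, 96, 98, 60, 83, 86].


Initial: [95, 4, 81, 96, 98, 60, 83, 86]
Step 1: min=4 at 1
  Swap: [4, 95, 81, 96, 98, 60, 83, 86]

After 1 step: [4, 95, 81, 96, 98, 60, 83, 86]


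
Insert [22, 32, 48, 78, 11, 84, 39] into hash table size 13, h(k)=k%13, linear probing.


Insert 22: h=9 -> slot 9
Insert 32: h=6 -> slot 6
Insert 48: h=9, 1 probes -> slot 10
Insert 78: h=0 -> slot 0
Insert 11: h=11 -> slot 11
Insert 84: h=6, 1 probes -> slot 7
Insert 39: h=0, 1 probes -> slot 1

Table: [78, 39, None, None, None, None, 32, 84, None, 22, 48, 11, None]


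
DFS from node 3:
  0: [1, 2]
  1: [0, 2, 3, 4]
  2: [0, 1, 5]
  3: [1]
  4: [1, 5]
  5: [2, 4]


Visit 3, push [1]
Visit 1, push [4, 2, 0]
Visit 0, push [2]
Visit 2, push [5]
Visit 5, push [4]
Visit 4, push []

DFS order: [3, 1, 0, 2, 5, 4]


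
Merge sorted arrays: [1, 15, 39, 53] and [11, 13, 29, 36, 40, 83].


Take 1 from A
Take 11 from B
Take 13 from B
Take 15 from A
Take 29 from B
Take 36 from B
Take 39 from A
Take 40 from B
Take 53 from A

Merged: [1, 11, 13, 15, 29, 36, 39, 40, 53, 83]


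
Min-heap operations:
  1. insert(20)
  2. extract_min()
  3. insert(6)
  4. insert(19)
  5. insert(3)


insert(20) -> [20]
extract_min()->20, []
insert(6) -> [6]
insert(19) -> [6, 19]
insert(3) -> [3, 19, 6]

Final heap: [3, 19, 6]


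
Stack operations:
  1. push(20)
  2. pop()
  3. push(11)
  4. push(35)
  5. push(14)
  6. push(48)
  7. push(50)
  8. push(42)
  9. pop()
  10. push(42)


push(20) -> [20]
pop()->20, []
push(11) -> [11]
push(35) -> [11, 35]
push(14) -> [11, 35, 14]
push(48) -> [11, 35, 14, 48]
push(50) -> [11, 35, 14, 48, 50]
push(42) -> [11, 35, 14, 48, 50, 42]
pop()->42, [11, 35, 14, 48, 50]
push(42) -> [11, 35, 14, 48, 50, 42]

Final stack: [11, 35, 14, 48, 50, 42]


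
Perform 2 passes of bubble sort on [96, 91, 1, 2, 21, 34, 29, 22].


Initial: [96, 91, 1, 2, 21, 34, 29, 22]
Pass 1: [91, 1, 2, 21, 34, 29, 22, 96] (7 swaps)
Pass 2: [1, 2, 21, 34, 29, 22, 91, 96] (6 swaps)

After 2 passes: [1, 2, 21, 34, 29, 22, 91, 96]


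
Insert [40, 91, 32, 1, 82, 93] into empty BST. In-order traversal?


Insert 40: root
Insert 91: R from 40
Insert 32: L from 40
Insert 1: L from 40 -> L from 32
Insert 82: R from 40 -> L from 91
Insert 93: R from 40 -> R from 91

In-order: [1, 32, 40, 82, 91, 93]


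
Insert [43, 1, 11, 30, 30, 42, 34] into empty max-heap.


Insert 43: [43]
Insert 1: [43, 1]
Insert 11: [43, 1, 11]
Insert 30: [43, 30, 11, 1]
Insert 30: [43, 30, 11, 1, 30]
Insert 42: [43, 30, 42, 1, 30, 11]
Insert 34: [43, 30, 42, 1, 30, 11, 34]

Final heap: [43, 30, 42, 1, 30, 11, 34]


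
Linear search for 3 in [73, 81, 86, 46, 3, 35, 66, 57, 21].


i=0: 73!=3
i=1: 81!=3
i=2: 86!=3
i=3: 46!=3
i=4: 3==3 found!

Found at 4, 5 comps


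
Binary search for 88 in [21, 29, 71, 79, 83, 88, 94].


Step 1: lo=0, hi=6, mid=3, val=79
Step 2: lo=4, hi=6, mid=5, val=88

Found at index 5


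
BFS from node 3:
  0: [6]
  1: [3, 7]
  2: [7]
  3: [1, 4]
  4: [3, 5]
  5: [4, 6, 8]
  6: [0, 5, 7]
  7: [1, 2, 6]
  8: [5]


Visit 3, enqueue [1, 4]
Visit 1, enqueue [7]
Visit 4, enqueue [5]
Visit 7, enqueue [2, 6]
Visit 5, enqueue [8]
Visit 2, enqueue []
Visit 6, enqueue [0]
Visit 8, enqueue []
Visit 0, enqueue []

BFS order: [3, 1, 4, 7, 5, 2, 6, 8, 0]


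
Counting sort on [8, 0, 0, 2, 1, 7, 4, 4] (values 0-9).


Input: [8, 0, 0, 2, 1, 7, 4, 4]
Counts: [2, 1, 1, 0, 2, 0, 0, 1, 1, 0]

Sorted: [0, 0, 1, 2, 4, 4, 7, 8]


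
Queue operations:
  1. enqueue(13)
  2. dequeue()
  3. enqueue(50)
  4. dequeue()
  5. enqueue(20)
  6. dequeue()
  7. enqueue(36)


enqueue(13) -> [13]
dequeue()->13, []
enqueue(50) -> [50]
dequeue()->50, []
enqueue(20) -> [20]
dequeue()->20, []
enqueue(36) -> [36]

Final queue: [36]


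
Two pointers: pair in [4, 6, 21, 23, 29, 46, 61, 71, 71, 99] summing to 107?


lo=0(4)+hi=9(99)=103
lo=1(6)+hi=9(99)=105
lo=2(21)+hi=9(99)=120
lo=2(21)+hi=8(71)=92
lo=3(23)+hi=8(71)=94
lo=4(29)+hi=8(71)=100
lo=5(46)+hi=8(71)=117
lo=5(46)+hi=7(71)=117
lo=5(46)+hi=6(61)=107

Yes: 46+61=107


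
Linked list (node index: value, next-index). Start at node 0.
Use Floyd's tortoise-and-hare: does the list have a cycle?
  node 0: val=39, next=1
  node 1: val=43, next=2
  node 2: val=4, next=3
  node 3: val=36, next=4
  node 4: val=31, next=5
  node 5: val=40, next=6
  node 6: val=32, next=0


Floyd's tortoise (slow, +1) and hare (fast, +2):
  init: slow=0, fast=0
  step 1: slow=1, fast=2
  step 2: slow=2, fast=4
  step 3: slow=3, fast=6
  step 4: slow=4, fast=1
  step 5: slow=5, fast=3
  step 6: slow=6, fast=5
  step 7: slow=0, fast=0
  slow == fast at node 0: cycle detected

Cycle: yes


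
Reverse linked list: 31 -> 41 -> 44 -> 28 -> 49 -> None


Step 1: curr=31, set curr.next=prev(None) | reversed so far: 31
Step 2: curr=41, set curr.next=prev(31) | reversed so far: 41 -> 31
Step 3: curr=44, set curr.next=prev(41) | reversed so far: 44 -> 41 -> 31
Step 4: curr=28, set curr.next=prev(44) | reversed so far: 28 -> 44 -> 41 -> 31
Step 5: curr=49, set curr.next=prev(28) | reversed so far: 49 -> 28 -> 44 -> 41 -> 31

49 -> 28 -> 44 -> 41 -> 31 -> None


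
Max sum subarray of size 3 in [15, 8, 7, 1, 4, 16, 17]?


[0:3]: 30
[1:4]: 16
[2:5]: 12
[3:6]: 21
[4:7]: 37

Max: 37 at [4:7]


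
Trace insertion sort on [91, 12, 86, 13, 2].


Initial: [91, 12, 86, 13, 2]
Insert 12: [12, 91, 86, 13, 2]
Insert 86: [12, 86, 91, 13, 2]
Insert 13: [12, 13, 86, 91, 2]
Insert 2: [2, 12, 13, 86, 91]

Sorted: [2, 12, 13, 86, 91]


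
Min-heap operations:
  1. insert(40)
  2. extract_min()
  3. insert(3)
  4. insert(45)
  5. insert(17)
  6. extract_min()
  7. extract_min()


insert(40) -> [40]
extract_min()->40, []
insert(3) -> [3]
insert(45) -> [3, 45]
insert(17) -> [3, 45, 17]
extract_min()->3, [17, 45]
extract_min()->17, [45]

Final heap: [45]


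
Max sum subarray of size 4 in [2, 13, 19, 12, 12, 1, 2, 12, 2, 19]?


[0:4]: 46
[1:5]: 56
[2:6]: 44
[3:7]: 27
[4:8]: 27
[5:9]: 17
[6:10]: 35

Max: 56 at [1:5]


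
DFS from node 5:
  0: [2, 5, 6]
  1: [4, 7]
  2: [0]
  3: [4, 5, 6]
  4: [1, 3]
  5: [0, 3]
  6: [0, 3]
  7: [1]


Visit 5, push [3, 0]
Visit 0, push [6, 2]
Visit 2, push []
Visit 6, push [3]
Visit 3, push [4]
Visit 4, push [1]
Visit 1, push [7]
Visit 7, push []

DFS order: [5, 0, 2, 6, 3, 4, 1, 7]


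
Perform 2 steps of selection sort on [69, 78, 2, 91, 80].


Initial: [69, 78, 2, 91, 80]
Step 1: min=2 at 2
  Swap: [2, 78, 69, 91, 80]
Step 2: min=69 at 2
  Swap: [2, 69, 78, 91, 80]

After 2 steps: [2, 69, 78, 91, 80]


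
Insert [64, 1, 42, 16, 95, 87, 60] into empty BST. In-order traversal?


Insert 64: root
Insert 1: L from 64
Insert 42: L from 64 -> R from 1
Insert 16: L from 64 -> R from 1 -> L from 42
Insert 95: R from 64
Insert 87: R from 64 -> L from 95
Insert 60: L from 64 -> R from 1 -> R from 42

In-order: [1, 16, 42, 60, 64, 87, 95]


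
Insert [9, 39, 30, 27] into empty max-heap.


Insert 9: [9]
Insert 39: [39, 9]
Insert 30: [39, 9, 30]
Insert 27: [39, 27, 30, 9]

Final heap: [39, 27, 30, 9]


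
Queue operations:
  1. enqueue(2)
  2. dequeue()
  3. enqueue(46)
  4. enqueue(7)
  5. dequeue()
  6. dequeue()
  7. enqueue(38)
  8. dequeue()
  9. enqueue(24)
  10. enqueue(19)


enqueue(2) -> [2]
dequeue()->2, []
enqueue(46) -> [46]
enqueue(7) -> [46, 7]
dequeue()->46, [7]
dequeue()->7, []
enqueue(38) -> [38]
dequeue()->38, []
enqueue(24) -> [24]
enqueue(19) -> [24, 19]

Final queue: [24, 19]


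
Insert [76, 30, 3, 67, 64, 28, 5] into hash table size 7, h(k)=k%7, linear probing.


Insert 76: h=6 -> slot 6
Insert 30: h=2 -> slot 2
Insert 3: h=3 -> slot 3
Insert 67: h=4 -> slot 4
Insert 64: h=1 -> slot 1
Insert 28: h=0 -> slot 0
Insert 5: h=5 -> slot 5

Table: [28, 64, 30, 3, 67, 5, 76]


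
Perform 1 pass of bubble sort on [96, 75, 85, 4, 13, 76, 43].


Initial: [96, 75, 85, 4, 13, 76, 43]
Pass 1: [75, 85, 4, 13, 76, 43, 96] (6 swaps)

After 1 pass: [75, 85, 4, 13, 76, 43, 96]


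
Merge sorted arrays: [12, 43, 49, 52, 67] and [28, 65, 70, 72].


Take 12 from A
Take 28 from B
Take 43 from A
Take 49 from A
Take 52 from A
Take 65 from B
Take 67 from A

Merged: [12, 28, 43, 49, 52, 65, 67, 70, 72]


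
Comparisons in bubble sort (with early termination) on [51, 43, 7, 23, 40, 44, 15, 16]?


Algorithm: bubble sort (with early termination)
Input: [51, 43, 7, 23, 40, 44, 15, 16]
Sorted: [7, 15, 16, 23, 40, 43, 44, 51]

27


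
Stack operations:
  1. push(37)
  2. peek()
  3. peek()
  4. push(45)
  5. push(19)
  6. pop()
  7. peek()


push(37) -> [37]
peek()->37
peek()->37
push(45) -> [37, 45]
push(19) -> [37, 45, 19]
pop()->19, [37, 45]
peek()->45

Final stack: [37, 45]


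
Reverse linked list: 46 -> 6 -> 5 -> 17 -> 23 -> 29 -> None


Step 1: curr=46, set curr.next=prev(None) | reversed so far: 46
Step 2: curr=6, set curr.next=prev(46) | reversed so far: 6 -> 46
Step 3: curr=5, set curr.next=prev(6) | reversed so far: 5 -> 6 -> 46
Step 4: curr=17, set curr.next=prev(5) | reversed so far: 17 -> 5 -> 6 -> 46
Step 5: curr=23, set curr.next=prev(17) | reversed so far: 23 -> 17 -> 5 -> 6 -> 46
Step 6: curr=29, set curr.next=prev(23) | reversed so far: 29 -> 23 -> 17 -> 5 -> 6 -> 46

29 -> 23 -> 17 -> 5 -> 6 -> 46 -> None


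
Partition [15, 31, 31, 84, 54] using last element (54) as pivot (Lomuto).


Pivot: 54
  15 <= 54: advance i (no swap)
  31 <= 54: advance i (no swap)
  31 <= 54: advance i (no swap)
Place pivot at 3: [15, 31, 31, 54, 84]

Partitioned: [15, 31, 31, 54, 84]


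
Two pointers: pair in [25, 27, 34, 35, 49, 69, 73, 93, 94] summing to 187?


lo=0(25)+hi=8(94)=119
lo=1(27)+hi=8(94)=121
lo=2(34)+hi=8(94)=128
lo=3(35)+hi=8(94)=129
lo=4(49)+hi=8(94)=143
lo=5(69)+hi=8(94)=163
lo=6(73)+hi=8(94)=167
lo=7(93)+hi=8(94)=187

Yes: 93+94=187


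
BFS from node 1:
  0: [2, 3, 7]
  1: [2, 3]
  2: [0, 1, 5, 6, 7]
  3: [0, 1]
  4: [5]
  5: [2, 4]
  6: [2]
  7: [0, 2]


Visit 1, enqueue [2, 3]
Visit 2, enqueue [0, 5, 6, 7]
Visit 3, enqueue []
Visit 0, enqueue []
Visit 5, enqueue [4]
Visit 6, enqueue []
Visit 7, enqueue []
Visit 4, enqueue []

BFS order: [1, 2, 3, 0, 5, 6, 7, 4]


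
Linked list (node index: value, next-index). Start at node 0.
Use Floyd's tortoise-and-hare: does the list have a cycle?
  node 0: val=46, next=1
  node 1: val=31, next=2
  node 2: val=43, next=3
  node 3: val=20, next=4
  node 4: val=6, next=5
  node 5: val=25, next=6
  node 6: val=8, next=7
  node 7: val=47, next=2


Floyd's tortoise (slow, +1) and hare (fast, +2):
  init: slow=0, fast=0
  step 1: slow=1, fast=2
  step 2: slow=2, fast=4
  step 3: slow=3, fast=6
  step 4: slow=4, fast=2
  step 5: slow=5, fast=4
  step 6: slow=6, fast=6
  slow == fast at node 6: cycle detected

Cycle: yes


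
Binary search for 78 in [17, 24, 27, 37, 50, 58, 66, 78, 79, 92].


Step 1: lo=0, hi=9, mid=4, val=50
Step 2: lo=5, hi=9, mid=7, val=78

Found at index 7


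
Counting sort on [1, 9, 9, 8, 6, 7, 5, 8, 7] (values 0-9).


Input: [1, 9, 9, 8, 6, 7, 5, 8, 7]
Counts: [0, 1, 0, 0, 0, 1, 1, 2, 2, 2]

Sorted: [1, 5, 6, 7, 7, 8, 8, 9, 9]


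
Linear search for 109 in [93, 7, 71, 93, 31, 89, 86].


i=0: 93!=109
i=1: 7!=109
i=2: 71!=109
i=3: 93!=109
i=4: 31!=109
i=5: 89!=109
i=6: 86!=109

Not found, 7 comps


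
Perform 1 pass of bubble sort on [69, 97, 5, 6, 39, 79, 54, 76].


Initial: [69, 97, 5, 6, 39, 79, 54, 76]
Pass 1: [69, 5, 6, 39, 79, 54, 76, 97] (6 swaps)

After 1 pass: [69, 5, 6, 39, 79, 54, 76, 97]


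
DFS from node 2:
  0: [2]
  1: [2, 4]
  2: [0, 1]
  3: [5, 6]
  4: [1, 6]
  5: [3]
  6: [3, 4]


Visit 2, push [1, 0]
Visit 0, push []
Visit 1, push [4]
Visit 4, push [6]
Visit 6, push [3]
Visit 3, push [5]
Visit 5, push []

DFS order: [2, 0, 1, 4, 6, 3, 5]


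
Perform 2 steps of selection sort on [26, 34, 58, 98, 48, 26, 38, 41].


Initial: [26, 34, 58, 98, 48, 26, 38, 41]
Step 1: min=26 at 0
  Swap: [26, 34, 58, 98, 48, 26, 38, 41]
Step 2: min=26 at 5
  Swap: [26, 26, 58, 98, 48, 34, 38, 41]

After 2 steps: [26, 26, 58, 98, 48, 34, 38, 41]


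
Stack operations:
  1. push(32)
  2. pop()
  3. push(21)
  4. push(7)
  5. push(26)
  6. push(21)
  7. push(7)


push(32) -> [32]
pop()->32, []
push(21) -> [21]
push(7) -> [21, 7]
push(26) -> [21, 7, 26]
push(21) -> [21, 7, 26, 21]
push(7) -> [21, 7, 26, 21, 7]

Final stack: [21, 7, 26, 21, 7]


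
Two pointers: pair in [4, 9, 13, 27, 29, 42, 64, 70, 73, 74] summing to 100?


lo=0(4)+hi=9(74)=78
lo=1(9)+hi=9(74)=83
lo=2(13)+hi=9(74)=87
lo=3(27)+hi=9(74)=101
lo=3(27)+hi=8(73)=100

Yes: 27+73=100


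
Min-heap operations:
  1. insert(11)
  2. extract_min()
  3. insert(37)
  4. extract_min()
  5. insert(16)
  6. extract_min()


insert(11) -> [11]
extract_min()->11, []
insert(37) -> [37]
extract_min()->37, []
insert(16) -> [16]
extract_min()->16, []

Final heap: []


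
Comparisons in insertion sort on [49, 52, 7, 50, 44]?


Algorithm: insertion sort
Input: [49, 52, 7, 50, 44]
Sorted: [7, 44, 49, 50, 52]

9


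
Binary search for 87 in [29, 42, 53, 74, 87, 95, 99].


Step 1: lo=0, hi=6, mid=3, val=74
Step 2: lo=4, hi=6, mid=5, val=95
Step 3: lo=4, hi=4, mid=4, val=87

Found at index 4


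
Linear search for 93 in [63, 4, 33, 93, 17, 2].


i=0: 63!=93
i=1: 4!=93
i=2: 33!=93
i=3: 93==93 found!

Found at 3, 4 comps


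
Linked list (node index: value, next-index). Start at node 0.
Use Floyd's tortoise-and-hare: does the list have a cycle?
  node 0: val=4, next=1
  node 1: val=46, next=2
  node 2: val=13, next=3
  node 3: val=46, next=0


Floyd's tortoise (slow, +1) and hare (fast, +2):
  init: slow=0, fast=0
  step 1: slow=1, fast=2
  step 2: slow=2, fast=0
  step 3: slow=3, fast=2
  step 4: slow=0, fast=0
  slow == fast at node 0: cycle detected

Cycle: yes


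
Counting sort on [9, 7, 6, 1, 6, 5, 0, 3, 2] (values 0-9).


Input: [9, 7, 6, 1, 6, 5, 0, 3, 2]
Counts: [1, 1, 1, 1, 0, 1, 2, 1, 0, 1]

Sorted: [0, 1, 2, 3, 5, 6, 6, 7, 9]


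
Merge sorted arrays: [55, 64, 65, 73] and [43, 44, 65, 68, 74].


Take 43 from B
Take 44 from B
Take 55 from A
Take 64 from A
Take 65 from A
Take 65 from B
Take 68 from B
Take 73 from A

Merged: [43, 44, 55, 64, 65, 65, 68, 73, 74]


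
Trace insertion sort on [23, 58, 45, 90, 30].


Initial: [23, 58, 45, 90, 30]
Insert 58: [23, 58, 45, 90, 30]
Insert 45: [23, 45, 58, 90, 30]
Insert 90: [23, 45, 58, 90, 30]
Insert 30: [23, 30, 45, 58, 90]

Sorted: [23, 30, 45, 58, 90]


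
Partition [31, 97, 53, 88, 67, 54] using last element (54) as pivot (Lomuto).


Pivot: 54
  31 <= 54: advance i (no swap)
  53 <= 54: swap -> [31, 53, 97, 88, 67, 54]
Place pivot at 2: [31, 53, 54, 88, 67, 97]

Partitioned: [31, 53, 54, 88, 67, 97]


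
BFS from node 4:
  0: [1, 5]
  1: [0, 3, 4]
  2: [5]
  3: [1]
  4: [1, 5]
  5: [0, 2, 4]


Visit 4, enqueue [1, 5]
Visit 1, enqueue [0, 3]
Visit 5, enqueue [2]
Visit 0, enqueue []
Visit 3, enqueue []
Visit 2, enqueue []

BFS order: [4, 1, 5, 0, 3, 2]


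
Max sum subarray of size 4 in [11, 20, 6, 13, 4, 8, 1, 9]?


[0:4]: 50
[1:5]: 43
[2:6]: 31
[3:7]: 26
[4:8]: 22

Max: 50 at [0:4]


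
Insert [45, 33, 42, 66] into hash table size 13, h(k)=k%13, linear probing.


Insert 45: h=6 -> slot 6
Insert 33: h=7 -> slot 7
Insert 42: h=3 -> slot 3
Insert 66: h=1 -> slot 1

Table: [None, 66, None, 42, None, None, 45, 33, None, None, None, None, None]


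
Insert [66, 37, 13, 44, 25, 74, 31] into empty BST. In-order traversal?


Insert 66: root
Insert 37: L from 66
Insert 13: L from 66 -> L from 37
Insert 44: L from 66 -> R from 37
Insert 25: L from 66 -> L from 37 -> R from 13
Insert 74: R from 66
Insert 31: L from 66 -> L from 37 -> R from 13 -> R from 25

In-order: [13, 25, 31, 37, 44, 66, 74]


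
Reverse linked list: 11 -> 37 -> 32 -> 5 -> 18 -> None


Step 1: curr=11, set curr.next=prev(None) | reversed so far: 11
Step 2: curr=37, set curr.next=prev(11) | reversed so far: 37 -> 11
Step 3: curr=32, set curr.next=prev(37) | reversed so far: 32 -> 37 -> 11
Step 4: curr=5, set curr.next=prev(32) | reversed so far: 5 -> 32 -> 37 -> 11
Step 5: curr=18, set curr.next=prev(5) | reversed so far: 18 -> 5 -> 32 -> 37 -> 11

18 -> 5 -> 32 -> 37 -> 11 -> None


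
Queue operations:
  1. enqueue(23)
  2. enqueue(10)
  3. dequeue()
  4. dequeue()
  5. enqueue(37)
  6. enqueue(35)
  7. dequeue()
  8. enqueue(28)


enqueue(23) -> [23]
enqueue(10) -> [23, 10]
dequeue()->23, [10]
dequeue()->10, []
enqueue(37) -> [37]
enqueue(35) -> [37, 35]
dequeue()->37, [35]
enqueue(28) -> [35, 28]

Final queue: [35, 28]


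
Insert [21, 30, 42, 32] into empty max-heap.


Insert 21: [21]
Insert 30: [30, 21]
Insert 42: [42, 21, 30]
Insert 32: [42, 32, 30, 21]

Final heap: [42, 32, 30, 21]


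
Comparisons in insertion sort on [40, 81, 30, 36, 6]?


Algorithm: insertion sort
Input: [40, 81, 30, 36, 6]
Sorted: [6, 30, 36, 40, 81]

10


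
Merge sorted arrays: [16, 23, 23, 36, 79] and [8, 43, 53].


Take 8 from B
Take 16 from A
Take 23 from A
Take 23 from A
Take 36 from A
Take 43 from B
Take 53 from B

Merged: [8, 16, 23, 23, 36, 43, 53, 79]


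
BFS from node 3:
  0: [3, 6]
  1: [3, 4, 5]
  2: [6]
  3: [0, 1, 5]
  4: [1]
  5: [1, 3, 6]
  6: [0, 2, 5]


Visit 3, enqueue [0, 1, 5]
Visit 0, enqueue [6]
Visit 1, enqueue [4]
Visit 5, enqueue []
Visit 6, enqueue [2]
Visit 4, enqueue []
Visit 2, enqueue []

BFS order: [3, 0, 1, 5, 6, 4, 2]


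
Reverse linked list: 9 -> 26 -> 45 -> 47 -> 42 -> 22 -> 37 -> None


Step 1: curr=9, set curr.next=prev(None) | reversed so far: 9
Step 2: curr=26, set curr.next=prev(9) | reversed so far: 26 -> 9
Step 3: curr=45, set curr.next=prev(26) | reversed so far: 45 -> 26 -> 9
Step 4: curr=47, set curr.next=prev(45) | reversed so far: 47 -> 45 -> 26 -> 9
Step 5: curr=42, set curr.next=prev(47) | reversed so far: 42 -> 47 -> 45 -> 26 -> 9
Step 6: curr=22, set curr.next=prev(42) | reversed so far: 22 -> 42 -> 47 -> 45 -> 26 -> 9
Step 7: curr=37, set curr.next=prev(22) | reversed so far: 37 -> 22 -> 42 -> 47 -> 45 -> 26 -> 9

37 -> 22 -> 42 -> 47 -> 45 -> 26 -> 9 -> None


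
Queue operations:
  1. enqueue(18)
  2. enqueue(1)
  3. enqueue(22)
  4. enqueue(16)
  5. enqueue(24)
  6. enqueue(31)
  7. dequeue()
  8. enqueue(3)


enqueue(18) -> [18]
enqueue(1) -> [18, 1]
enqueue(22) -> [18, 1, 22]
enqueue(16) -> [18, 1, 22, 16]
enqueue(24) -> [18, 1, 22, 16, 24]
enqueue(31) -> [18, 1, 22, 16, 24, 31]
dequeue()->18, [1, 22, 16, 24, 31]
enqueue(3) -> [1, 22, 16, 24, 31, 3]

Final queue: [1, 22, 16, 24, 31, 3]


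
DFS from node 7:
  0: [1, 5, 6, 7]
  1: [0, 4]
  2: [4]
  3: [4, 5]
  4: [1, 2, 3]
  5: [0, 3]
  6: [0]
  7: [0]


Visit 7, push [0]
Visit 0, push [6, 5, 1]
Visit 1, push [4]
Visit 4, push [3, 2]
Visit 2, push []
Visit 3, push [5]
Visit 5, push []
Visit 6, push []

DFS order: [7, 0, 1, 4, 2, 3, 5, 6]


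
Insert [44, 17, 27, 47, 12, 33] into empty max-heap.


Insert 44: [44]
Insert 17: [44, 17]
Insert 27: [44, 17, 27]
Insert 47: [47, 44, 27, 17]
Insert 12: [47, 44, 27, 17, 12]
Insert 33: [47, 44, 33, 17, 12, 27]

Final heap: [47, 44, 33, 17, 12, 27]


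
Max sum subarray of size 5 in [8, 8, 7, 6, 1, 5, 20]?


[0:5]: 30
[1:6]: 27
[2:7]: 39

Max: 39 at [2:7]


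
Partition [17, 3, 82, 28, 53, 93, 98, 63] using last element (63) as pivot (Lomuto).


Pivot: 63
  17 <= 63: advance i (no swap)
  3 <= 63: advance i (no swap)
  28 <= 63: swap -> [17, 3, 28, 82, 53, 93, 98, 63]
  53 <= 63: swap -> [17, 3, 28, 53, 82, 93, 98, 63]
Place pivot at 4: [17, 3, 28, 53, 63, 93, 98, 82]

Partitioned: [17, 3, 28, 53, 63, 93, 98, 82]


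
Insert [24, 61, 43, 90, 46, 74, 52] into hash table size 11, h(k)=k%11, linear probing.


Insert 24: h=2 -> slot 2
Insert 61: h=6 -> slot 6
Insert 43: h=10 -> slot 10
Insert 90: h=2, 1 probes -> slot 3
Insert 46: h=2, 2 probes -> slot 4
Insert 74: h=8 -> slot 8
Insert 52: h=8, 1 probes -> slot 9

Table: [None, None, 24, 90, 46, None, 61, None, 74, 52, 43]


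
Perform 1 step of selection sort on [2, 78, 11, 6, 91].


Initial: [2, 78, 11, 6, 91]
Step 1: min=2 at 0
  Swap: [2, 78, 11, 6, 91]

After 1 step: [2, 78, 11, 6, 91]


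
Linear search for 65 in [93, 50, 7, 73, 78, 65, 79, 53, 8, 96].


i=0: 93!=65
i=1: 50!=65
i=2: 7!=65
i=3: 73!=65
i=4: 78!=65
i=5: 65==65 found!

Found at 5, 6 comps


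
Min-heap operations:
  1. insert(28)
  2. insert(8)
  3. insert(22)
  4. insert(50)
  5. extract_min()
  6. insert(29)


insert(28) -> [28]
insert(8) -> [8, 28]
insert(22) -> [8, 28, 22]
insert(50) -> [8, 28, 22, 50]
extract_min()->8, [22, 28, 50]
insert(29) -> [22, 28, 50, 29]

Final heap: [22, 28, 50, 29]


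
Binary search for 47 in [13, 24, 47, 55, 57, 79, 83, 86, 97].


Step 1: lo=0, hi=8, mid=4, val=57
Step 2: lo=0, hi=3, mid=1, val=24
Step 3: lo=2, hi=3, mid=2, val=47

Found at index 2


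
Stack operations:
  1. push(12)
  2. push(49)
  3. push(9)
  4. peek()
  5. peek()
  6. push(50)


push(12) -> [12]
push(49) -> [12, 49]
push(9) -> [12, 49, 9]
peek()->9
peek()->9
push(50) -> [12, 49, 9, 50]

Final stack: [12, 49, 9, 50]


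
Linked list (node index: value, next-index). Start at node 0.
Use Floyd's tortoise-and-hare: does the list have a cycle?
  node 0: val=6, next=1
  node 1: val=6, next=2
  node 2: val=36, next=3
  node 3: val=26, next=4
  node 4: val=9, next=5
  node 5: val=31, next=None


Floyd's tortoise (slow, +1) and hare (fast, +2):
  init: slow=0, fast=0
  step 1: slow=1, fast=2
  step 2: slow=2, fast=4
  step 3: fast 4->5->None, no cycle

Cycle: no
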